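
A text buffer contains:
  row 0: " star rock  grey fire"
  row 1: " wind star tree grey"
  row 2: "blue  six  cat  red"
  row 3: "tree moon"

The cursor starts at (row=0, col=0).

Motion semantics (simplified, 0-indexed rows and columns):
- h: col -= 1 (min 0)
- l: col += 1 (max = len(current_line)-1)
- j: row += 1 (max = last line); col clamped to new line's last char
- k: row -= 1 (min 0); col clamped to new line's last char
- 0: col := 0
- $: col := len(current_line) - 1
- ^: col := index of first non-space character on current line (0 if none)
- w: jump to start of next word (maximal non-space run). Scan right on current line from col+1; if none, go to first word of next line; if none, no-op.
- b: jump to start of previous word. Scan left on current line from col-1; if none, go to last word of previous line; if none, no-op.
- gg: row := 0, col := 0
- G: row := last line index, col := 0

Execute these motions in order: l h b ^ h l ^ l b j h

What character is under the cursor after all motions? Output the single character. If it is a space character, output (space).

After 1 (l): row=0 col=1 char='s'
After 2 (h): row=0 col=0 char='_'
After 3 (b): row=0 col=0 char='_'
After 4 (^): row=0 col=1 char='s'
After 5 (h): row=0 col=0 char='_'
After 6 (l): row=0 col=1 char='s'
After 7 (^): row=0 col=1 char='s'
After 8 (l): row=0 col=2 char='t'
After 9 (b): row=0 col=1 char='s'
After 10 (j): row=1 col=1 char='w'
After 11 (h): row=1 col=0 char='_'

Answer: (space)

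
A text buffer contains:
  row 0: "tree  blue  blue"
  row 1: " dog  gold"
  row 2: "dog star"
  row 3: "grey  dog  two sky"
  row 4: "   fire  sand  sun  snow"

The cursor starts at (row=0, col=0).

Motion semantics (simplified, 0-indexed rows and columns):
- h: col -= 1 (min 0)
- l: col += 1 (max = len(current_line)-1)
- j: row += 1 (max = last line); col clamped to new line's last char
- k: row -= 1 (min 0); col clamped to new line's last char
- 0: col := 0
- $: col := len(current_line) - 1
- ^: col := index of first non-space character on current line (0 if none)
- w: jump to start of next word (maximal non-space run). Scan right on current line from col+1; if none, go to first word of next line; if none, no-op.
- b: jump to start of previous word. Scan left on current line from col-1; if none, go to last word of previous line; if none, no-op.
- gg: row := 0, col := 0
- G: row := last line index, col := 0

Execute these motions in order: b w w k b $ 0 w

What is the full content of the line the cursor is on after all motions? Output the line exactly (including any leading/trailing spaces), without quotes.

After 1 (b): row=0 col=0 char='t'
After 2 (w): row=0 col=6 char='b'
After 3 (w): row=0 col=12 char='b'
After 4 (k): row=0 col=12 char='b'
After 5 (b): row=0 col=6 char='b'
After 6 ($): row=0 col=15 char='e'
After 7 (0): row=0 col=0 char='t'
After 8 (w): row=0 col=6 char='b'

Answer: tree  blue  blue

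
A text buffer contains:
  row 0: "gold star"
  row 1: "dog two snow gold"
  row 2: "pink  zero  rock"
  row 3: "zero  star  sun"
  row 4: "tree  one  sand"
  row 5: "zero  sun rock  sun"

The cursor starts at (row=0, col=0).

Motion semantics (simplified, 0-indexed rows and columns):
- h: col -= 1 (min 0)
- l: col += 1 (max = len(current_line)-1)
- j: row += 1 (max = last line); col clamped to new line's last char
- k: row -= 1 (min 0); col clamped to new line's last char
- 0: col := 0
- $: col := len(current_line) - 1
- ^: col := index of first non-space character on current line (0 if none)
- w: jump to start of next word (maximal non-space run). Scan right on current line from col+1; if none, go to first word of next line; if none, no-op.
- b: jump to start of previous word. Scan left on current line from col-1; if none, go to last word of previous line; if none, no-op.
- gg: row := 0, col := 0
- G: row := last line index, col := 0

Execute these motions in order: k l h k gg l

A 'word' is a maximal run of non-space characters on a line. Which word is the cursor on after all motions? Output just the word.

After 1 (k): row=0 col=0 char='g'
After 2 (l): row=0 col=1 char='o'
After 3 (h): row=0 col=0 char='g'
After 4 (k): row=0 col=0 char='g'
After 5 (gg): row=0 col=0 char='g'
After 6 (l): row=0 col=1 char='o'

Answer: gold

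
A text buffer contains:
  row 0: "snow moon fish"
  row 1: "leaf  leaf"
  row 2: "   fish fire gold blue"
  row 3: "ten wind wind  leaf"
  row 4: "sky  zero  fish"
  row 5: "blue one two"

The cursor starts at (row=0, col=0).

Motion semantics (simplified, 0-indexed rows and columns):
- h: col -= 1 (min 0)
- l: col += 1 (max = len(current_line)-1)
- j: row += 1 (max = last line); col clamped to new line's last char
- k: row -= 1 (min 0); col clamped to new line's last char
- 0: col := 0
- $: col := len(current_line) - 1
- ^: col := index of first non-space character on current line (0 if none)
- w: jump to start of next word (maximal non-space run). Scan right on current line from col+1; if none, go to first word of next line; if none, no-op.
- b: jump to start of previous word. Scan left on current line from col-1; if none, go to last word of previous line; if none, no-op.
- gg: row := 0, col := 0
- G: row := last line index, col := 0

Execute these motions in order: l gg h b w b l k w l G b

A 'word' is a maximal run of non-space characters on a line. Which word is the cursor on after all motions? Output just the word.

Answer: fish

Derivation:
After 1 (l): row=0 col=1 char='n'
After 2 (gg): row=0 col=0 char='s'
After 3 (h): row=0 col=0 char='s'
After 4 (b): row=0 col=0 char='s'
After 5 (w): row=0 col=5 char='m'
After 6 (b): row=0 col=0 char='s'
After 7 (l): row=0 col=1 char='n'
After 8 (k): row=0 col=1 char='n'
After 9 (w): row=0 col=5 char='m'
After 10 (l): row=0 col=6 char='o'
After 11 (G): row=5 col=0 char='b'
After 12 (b): row=4 col=11 char='f'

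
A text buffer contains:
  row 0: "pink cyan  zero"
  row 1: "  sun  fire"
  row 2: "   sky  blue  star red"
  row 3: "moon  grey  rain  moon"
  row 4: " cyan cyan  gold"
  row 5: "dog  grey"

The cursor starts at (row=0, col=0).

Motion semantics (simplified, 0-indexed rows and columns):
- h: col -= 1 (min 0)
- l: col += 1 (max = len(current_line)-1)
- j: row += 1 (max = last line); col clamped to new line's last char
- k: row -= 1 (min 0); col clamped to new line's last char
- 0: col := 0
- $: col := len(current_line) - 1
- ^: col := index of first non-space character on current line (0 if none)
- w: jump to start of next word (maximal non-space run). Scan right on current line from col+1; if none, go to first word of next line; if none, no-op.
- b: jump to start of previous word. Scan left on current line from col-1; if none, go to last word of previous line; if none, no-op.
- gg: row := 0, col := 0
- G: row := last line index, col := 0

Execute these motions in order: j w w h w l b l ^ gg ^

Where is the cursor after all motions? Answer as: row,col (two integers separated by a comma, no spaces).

Answer: 0,0

Derivation:
After 1 (j): row=1 col=0 char='_'
After 2 (w): row=1 col=2 char='s'
After 3 (w): row=1 col=7 char='f'
After 4 (h): row=1 col=6 char='_'
After 5 (w): row=1 col=7 char='f'
After 6 (l): row=1 col=8 char='i'
After 7 (b): row=1 col=7 char='f'
After 8 (l): row=1 col=8 char='i'
After 9 (^): row=1 col=2 char='s'
After 10 (gg): row=0 col=0 char='p'
After 11 (^): row=0 col=0 char='p'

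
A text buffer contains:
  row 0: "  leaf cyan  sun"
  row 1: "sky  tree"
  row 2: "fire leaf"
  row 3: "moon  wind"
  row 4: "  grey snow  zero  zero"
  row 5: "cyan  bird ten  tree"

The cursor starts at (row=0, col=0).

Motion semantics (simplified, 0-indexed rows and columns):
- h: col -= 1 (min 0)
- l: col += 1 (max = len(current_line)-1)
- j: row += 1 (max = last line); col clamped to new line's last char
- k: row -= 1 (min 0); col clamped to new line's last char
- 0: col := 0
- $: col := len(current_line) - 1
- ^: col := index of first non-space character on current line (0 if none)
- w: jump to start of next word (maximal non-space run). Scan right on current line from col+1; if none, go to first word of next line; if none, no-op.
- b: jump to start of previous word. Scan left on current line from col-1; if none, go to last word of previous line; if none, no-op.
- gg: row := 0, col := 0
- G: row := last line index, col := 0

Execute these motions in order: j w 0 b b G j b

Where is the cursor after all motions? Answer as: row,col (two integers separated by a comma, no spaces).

After 1 (j): row=1 col=0 char='s'
After 2 (w): row=1 col=5 char='t'
After 3 (0): row=1 col=0 char='s'
After 4 (b): row=0 col=13 char='s'
After 5 (b): row=0 col=7 char='c'
After 6 (G): row=5 col=0 char='c'
After 7 (j): row=5 col=0 char='c'
After 8 (b): row=4 col=19 char='z'

Answer: 4,19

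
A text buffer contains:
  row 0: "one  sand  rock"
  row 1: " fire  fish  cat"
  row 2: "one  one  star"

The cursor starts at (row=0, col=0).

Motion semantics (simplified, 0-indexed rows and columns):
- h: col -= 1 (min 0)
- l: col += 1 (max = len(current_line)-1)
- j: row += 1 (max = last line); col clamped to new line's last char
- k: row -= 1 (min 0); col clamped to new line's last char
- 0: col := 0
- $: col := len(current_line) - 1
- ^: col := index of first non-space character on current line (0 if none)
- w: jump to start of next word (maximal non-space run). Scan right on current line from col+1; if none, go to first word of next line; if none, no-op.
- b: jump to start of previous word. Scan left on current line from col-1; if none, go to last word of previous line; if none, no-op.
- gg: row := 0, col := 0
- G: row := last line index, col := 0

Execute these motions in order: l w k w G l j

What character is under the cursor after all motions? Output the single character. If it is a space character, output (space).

Answer: n

Derivation:
After 1 (l): row=0 col=1 char='n'
After 2 (w): row=0 col=5 char='s'
After 3 (k): row=0 col=5 char='s'
After 4 (w): row=0 col=11 char='r'
After 5 (G): row=2 col=0 char='o'
After 6 (l): row=2 col=1 char='n'
After 7 (j): row=2 col=1 char='n'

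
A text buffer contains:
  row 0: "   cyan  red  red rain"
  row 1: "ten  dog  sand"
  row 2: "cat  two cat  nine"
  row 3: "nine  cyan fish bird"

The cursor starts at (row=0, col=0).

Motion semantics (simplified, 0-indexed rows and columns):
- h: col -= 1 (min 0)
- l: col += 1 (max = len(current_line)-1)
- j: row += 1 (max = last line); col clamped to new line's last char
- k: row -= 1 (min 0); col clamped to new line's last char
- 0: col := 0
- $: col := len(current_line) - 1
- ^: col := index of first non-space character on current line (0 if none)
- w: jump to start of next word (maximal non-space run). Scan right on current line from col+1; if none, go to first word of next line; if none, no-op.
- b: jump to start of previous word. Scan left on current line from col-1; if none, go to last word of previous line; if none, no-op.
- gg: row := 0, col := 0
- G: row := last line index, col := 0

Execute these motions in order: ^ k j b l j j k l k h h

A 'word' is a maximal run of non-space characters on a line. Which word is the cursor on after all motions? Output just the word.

Answer: ten

Derivation:
After 1 (^): row=0 col=3 char='c'
After 2 (k): row=0 col=3 char='c'
After 3 (j): row=1 col=3 char='_'
After 4 (b): row=1 col=0 char='t'
After 5 (l): row=1 col=1 char='e'
After 6 (j): row=2 col=1 char='a'
After 7 (j): row=3 col=1 char='i'
After 8 (k): row=2 col=1 char='a'
After 9 (l): row=2 col=2 char='t'
After 10 (k): row=1 col=2 char='n'
After 11 (h): row=1 col=1 char='e'
After 12 (h): row=1 col=0 char='t'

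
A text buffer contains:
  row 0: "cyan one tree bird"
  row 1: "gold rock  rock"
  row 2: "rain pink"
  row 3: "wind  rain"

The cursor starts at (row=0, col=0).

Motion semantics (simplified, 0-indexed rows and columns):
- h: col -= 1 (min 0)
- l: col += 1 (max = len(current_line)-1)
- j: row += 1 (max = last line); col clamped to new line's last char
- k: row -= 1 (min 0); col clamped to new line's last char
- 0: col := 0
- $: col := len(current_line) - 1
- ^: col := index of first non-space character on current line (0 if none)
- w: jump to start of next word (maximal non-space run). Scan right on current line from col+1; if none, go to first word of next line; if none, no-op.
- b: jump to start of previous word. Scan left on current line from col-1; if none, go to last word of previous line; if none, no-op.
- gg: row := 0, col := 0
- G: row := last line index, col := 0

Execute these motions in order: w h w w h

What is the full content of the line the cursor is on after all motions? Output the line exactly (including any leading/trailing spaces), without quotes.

After 1 (w): row=0 col=5 char='o'
After 2 (h): row=0 col=4 char='_'
After 3 (w): row=0 col=5 char='o'
After 4 (w): row=0 col=9 char='t'
After 5 (h): row=0 col=8 char='_'

Answer: cyan one tree bird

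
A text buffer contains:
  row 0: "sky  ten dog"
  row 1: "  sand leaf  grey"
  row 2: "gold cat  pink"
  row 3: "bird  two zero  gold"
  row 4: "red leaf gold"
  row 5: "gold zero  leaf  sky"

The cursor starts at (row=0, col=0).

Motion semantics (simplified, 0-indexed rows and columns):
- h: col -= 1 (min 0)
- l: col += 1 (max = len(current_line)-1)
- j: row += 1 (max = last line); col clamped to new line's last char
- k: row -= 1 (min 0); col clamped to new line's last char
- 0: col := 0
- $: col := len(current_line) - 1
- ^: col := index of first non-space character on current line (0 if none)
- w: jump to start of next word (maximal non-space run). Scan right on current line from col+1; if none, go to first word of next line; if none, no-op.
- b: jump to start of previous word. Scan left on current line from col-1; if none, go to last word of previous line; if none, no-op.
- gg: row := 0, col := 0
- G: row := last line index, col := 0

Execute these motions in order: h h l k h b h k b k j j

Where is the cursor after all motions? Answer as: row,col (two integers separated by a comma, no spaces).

After 1 (h): row=0 col=0 char='s'
After 2 (h): row=0 col=0 char='s'
After 3 (l): row=0 col=1 char='k'
After 4 (k): row=0 col=1 char='k'
After 5 (h): row=0 col=0 char='s'
After 6 (b): row=0 col=0 char='s'
After 7 (h): row=0 col=0 char='s'
After 8 (k): row=0 col=0 char='s'
After 9 (b): row=0 col=0 char='s'
After 10 (k): row=0 col=0 char='s'
After 11 (j): row=1 col=0 char='_'
After 12 (j): row=2 col=0 char='g'

Answer: 2,0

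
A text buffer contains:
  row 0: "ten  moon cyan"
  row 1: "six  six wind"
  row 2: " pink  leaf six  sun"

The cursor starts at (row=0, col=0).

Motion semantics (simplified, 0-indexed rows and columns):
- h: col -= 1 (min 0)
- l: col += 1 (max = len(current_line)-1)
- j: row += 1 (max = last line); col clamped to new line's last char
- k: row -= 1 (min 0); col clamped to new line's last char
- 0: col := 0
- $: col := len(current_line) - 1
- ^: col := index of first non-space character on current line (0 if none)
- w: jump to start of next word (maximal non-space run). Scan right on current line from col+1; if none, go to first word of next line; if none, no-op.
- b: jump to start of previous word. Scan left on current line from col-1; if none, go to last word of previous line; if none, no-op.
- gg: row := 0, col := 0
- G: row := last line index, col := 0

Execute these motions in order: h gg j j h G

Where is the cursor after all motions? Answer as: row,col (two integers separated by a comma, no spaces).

After 1 (h): row=0 col=0 char='t'
After 2 (gg): row=0 col=0 char='t'
After 3 (j): row=1 col=0 char='s'
After 4 (j): row=2 col=0 char='_'
After 5 (h): row=2 col=0 char='_'
After 6 (G): row=2 col=0 char='_'

Answer: 2,0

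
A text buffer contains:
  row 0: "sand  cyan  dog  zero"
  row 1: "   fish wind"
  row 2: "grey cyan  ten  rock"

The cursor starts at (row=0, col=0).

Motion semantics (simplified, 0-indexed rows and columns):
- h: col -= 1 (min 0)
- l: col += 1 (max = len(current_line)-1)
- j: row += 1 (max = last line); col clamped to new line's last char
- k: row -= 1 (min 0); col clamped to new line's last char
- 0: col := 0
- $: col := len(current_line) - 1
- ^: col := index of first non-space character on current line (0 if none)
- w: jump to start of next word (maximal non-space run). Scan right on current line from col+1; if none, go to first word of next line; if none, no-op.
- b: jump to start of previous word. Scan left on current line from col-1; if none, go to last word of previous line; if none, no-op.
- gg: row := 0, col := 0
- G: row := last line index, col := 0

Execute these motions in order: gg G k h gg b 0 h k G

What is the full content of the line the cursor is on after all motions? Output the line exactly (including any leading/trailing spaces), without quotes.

Answer: grey cyan  ten  rock

Derivation:
After 1 (gg): row=0 col=0 char='s'
After 2 (G): row=2 col=0 char='g'
After 3 (k): row=1 col=0 char='_'
After 4 (h): row=1 col=0 char='_'
After 5 (gg): row=0 col=0 char='s'
After 6 (b): row=0 col=0 char='s'
After 7 (0): row=0 col=0 char='s'
After 8 (h): row=0 col=0 char='s'
After 9 (k): row=0 col=0 char='s'
After 10 (G): row=2 col=0 char='g'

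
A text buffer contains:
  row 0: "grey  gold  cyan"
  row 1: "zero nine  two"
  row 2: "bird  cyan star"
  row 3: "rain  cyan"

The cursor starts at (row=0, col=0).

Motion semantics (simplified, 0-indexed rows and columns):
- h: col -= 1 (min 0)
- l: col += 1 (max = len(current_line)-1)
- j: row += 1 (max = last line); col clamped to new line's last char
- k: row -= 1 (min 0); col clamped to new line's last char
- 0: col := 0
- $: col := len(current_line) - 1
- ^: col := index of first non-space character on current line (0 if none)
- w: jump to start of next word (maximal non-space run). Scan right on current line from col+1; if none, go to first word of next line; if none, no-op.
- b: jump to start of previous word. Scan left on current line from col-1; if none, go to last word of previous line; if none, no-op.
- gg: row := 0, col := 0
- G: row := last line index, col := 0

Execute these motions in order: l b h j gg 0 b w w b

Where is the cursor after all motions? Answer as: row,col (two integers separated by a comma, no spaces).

Answer: 0,6

Derivation:
After 1 (l): row=0 col=1 char='r'
After 2 (b): row=0 col=0 char='g'
After 3 (h): row=0 col=0 char='g'
After 4 (j): row=1 col=0 char='z'
After 5 (gg): row=0 col=0 char='g'
After 6 (0): row=0 col=0 char='g'
After 7 (b): row=0 col=0 char='g'
After 8 (w): row=0 col=6 char='g'
After 9 (w): row=0 col=12 char='c'
After 10 (b): row=0 col=6 char='g'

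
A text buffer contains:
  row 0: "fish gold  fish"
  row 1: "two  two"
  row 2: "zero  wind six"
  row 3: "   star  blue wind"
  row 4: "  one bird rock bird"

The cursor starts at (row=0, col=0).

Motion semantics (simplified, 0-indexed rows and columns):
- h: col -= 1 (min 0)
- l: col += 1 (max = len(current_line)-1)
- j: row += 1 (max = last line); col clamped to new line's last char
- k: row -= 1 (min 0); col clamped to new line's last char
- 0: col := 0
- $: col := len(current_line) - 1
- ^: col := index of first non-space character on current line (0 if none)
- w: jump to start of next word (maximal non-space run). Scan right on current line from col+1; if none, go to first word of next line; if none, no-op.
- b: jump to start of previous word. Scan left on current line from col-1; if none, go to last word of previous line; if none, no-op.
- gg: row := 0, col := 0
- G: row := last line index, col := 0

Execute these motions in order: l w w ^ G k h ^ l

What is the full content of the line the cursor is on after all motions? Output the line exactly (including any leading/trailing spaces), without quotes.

Answer:    star  blue wind

Derivation:
After 1 (l): row=0 col=1 char='i'
After 2 (w): row=0 col=5 char='g'
After 3 (w): row=0 col=11 char='f'
After 4 (^): row=0 col=0 char='f'
After 5 (G): row=4 col=0 char='_'
After 6 (k): row=3 col=0 char='_'
After 7 (h): row=3 col=0 char='_'
After 8 (^): row=3 col=3 char='s'
After 9 (l): row=3 col=4 char='t'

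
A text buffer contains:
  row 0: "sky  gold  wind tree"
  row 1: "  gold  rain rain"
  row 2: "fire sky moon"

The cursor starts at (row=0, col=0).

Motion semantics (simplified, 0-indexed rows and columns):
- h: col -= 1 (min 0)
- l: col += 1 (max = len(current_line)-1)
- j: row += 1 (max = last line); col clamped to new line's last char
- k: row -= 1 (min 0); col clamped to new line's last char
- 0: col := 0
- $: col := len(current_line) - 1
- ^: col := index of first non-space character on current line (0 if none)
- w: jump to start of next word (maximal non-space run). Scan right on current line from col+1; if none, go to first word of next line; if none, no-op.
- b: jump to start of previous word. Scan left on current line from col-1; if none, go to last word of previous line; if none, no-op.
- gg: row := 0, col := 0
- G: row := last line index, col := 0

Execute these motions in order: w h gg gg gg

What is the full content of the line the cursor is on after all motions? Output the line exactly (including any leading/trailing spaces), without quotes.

Answer: sky  gold  wind tree

Derivation:
After 1 (w): row=0 col=5 char='g'
After 2 (h): row=0 col=4 char='_'
After 3 (gg): row=0 col=0 char='s'
After 4 (gg): row=0 col=0 char='s'
After 5 (gg): row=0 col=0 char='s'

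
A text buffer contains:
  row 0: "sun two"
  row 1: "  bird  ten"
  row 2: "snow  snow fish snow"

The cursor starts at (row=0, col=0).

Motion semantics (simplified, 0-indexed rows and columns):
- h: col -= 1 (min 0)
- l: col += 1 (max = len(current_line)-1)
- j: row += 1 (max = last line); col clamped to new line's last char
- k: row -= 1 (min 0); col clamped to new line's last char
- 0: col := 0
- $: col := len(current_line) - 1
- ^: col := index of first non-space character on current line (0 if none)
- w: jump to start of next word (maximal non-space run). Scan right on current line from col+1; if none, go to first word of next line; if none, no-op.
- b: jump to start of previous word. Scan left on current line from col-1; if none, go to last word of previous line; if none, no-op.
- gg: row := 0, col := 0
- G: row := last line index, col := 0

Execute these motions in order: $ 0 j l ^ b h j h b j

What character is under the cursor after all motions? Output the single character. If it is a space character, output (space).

After 1 ($): row=0 col=6 char='o'
After 2 (0): row=0 col=0 char='s'
After 3 (j): row=1 col=0 char='_'
After 4 (l): row=1 col=1 char='_'
After 5 (^): row=1 col=2 char='b'
After 6 (b): row=0 col=4 char='t'
After 7 (h): row=0 col=3 char='_'
After 8 (j): row=1 col=3 char='i'
After 9 (h): row=1 col=2 char='b'
After 10 (b): row=0 col=4 char='t'
After 11 (j): row=1 col=4 char='r'

Answer: r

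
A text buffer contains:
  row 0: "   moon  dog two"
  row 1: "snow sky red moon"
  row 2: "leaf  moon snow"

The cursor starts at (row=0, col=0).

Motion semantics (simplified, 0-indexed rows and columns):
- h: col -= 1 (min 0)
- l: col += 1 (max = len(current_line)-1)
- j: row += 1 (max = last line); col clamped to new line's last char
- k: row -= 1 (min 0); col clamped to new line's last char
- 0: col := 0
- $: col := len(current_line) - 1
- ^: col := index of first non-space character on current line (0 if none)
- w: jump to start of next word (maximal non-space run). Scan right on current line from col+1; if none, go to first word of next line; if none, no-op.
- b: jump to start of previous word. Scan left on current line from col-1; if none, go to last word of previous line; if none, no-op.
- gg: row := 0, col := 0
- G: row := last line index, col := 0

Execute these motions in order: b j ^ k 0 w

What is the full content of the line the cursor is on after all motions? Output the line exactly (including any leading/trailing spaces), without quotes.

After 1 (b): row=0 col=0 char='_'
After 2 (j): row=1 col=0 char='s'
After 3 (^): row=1 col=0 char='s'
After 4 (k): row=0 col=0 char='_'
After 5 (0): row=0 col=0 char='_'
After 6 (w): row=0 col=3 char='m'

Answer:    moon  dog two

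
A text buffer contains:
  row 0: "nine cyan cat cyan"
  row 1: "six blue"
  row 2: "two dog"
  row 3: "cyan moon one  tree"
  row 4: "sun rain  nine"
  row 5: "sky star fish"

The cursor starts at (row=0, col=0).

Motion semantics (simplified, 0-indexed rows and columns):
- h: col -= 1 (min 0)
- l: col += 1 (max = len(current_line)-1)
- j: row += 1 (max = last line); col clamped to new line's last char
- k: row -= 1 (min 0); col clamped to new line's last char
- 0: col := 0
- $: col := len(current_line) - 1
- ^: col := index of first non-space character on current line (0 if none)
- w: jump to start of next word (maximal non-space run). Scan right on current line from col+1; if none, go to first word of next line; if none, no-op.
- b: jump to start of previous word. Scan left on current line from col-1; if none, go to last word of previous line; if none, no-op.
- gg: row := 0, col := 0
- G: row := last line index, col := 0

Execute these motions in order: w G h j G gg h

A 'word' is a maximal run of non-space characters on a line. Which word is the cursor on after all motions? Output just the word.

After 1 (w): row=0 col=5 char='c'
After 2 (G): row=5 col=0 char='s'
After 3 (h): row=5 col=0 char='s'
After 4 (j): row=5 col=0 char='s'
After 5 (G): row=5 col=0 char='s'
After 6 (gg): row=0 col=0 char='n'
After 7 (h): row=0 col=0 char='n'

Answer: nine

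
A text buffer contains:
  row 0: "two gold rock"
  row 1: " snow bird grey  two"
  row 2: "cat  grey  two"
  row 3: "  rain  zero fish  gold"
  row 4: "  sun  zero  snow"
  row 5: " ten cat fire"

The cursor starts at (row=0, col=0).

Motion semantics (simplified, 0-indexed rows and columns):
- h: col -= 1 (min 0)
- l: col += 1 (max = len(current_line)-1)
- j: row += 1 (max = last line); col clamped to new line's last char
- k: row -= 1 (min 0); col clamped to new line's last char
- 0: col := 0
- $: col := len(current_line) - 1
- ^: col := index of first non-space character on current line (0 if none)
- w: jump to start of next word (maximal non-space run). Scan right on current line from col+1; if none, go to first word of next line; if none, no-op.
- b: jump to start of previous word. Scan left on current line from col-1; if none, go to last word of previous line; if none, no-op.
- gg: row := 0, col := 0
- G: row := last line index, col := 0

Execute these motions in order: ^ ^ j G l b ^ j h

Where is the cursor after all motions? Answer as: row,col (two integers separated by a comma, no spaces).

After 1 (^): row=0 col=0 char='t'
After 2 (^): row=0 col=0 char='t'
After 3 (j): row=1 col=0 char='_'
After 4 (G): row=5 col=0 char='_'
After 5 (l): row=5 col=1 char='t'
After 6 (b): row=4 col=13 char='s'
After 7 (^): row=4 col=2 char='s'
After 8 (j): row=5 col=2 char='e'
After 9 (h): row=5 col=1 char='t'

Answer: 5,1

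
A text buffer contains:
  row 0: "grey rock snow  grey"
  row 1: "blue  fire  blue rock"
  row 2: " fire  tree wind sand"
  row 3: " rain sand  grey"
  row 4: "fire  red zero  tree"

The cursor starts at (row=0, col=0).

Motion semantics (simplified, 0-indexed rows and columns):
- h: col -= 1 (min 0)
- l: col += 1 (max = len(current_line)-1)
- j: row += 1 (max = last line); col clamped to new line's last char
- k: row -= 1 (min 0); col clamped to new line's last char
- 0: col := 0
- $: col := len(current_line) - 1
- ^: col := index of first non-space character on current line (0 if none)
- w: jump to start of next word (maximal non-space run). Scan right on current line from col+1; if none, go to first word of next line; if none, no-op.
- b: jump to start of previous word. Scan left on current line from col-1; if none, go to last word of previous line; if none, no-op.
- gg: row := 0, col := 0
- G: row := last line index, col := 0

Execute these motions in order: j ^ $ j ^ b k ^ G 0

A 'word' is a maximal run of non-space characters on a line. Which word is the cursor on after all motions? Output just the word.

Answer: fire

Derivation:
After 1 (j): row=1 col=0 char='b'
After 2 (^): row=1 col=0 char='b'
After 3 ($): row=1 col=20 char='k'
After 4 (j): row=2 col=20 char='d'
After 5 (^): row=2 col=1 char='f'
After 6 (b): row=1 col=17 char='r'
After 7 (k): row=0 col=17 char='r'
After 8 (^): row=0 col=0 char='g'
After 9 (G): row=4 col=0 char='f'
After 10 (0): row=4 col=0 char='f'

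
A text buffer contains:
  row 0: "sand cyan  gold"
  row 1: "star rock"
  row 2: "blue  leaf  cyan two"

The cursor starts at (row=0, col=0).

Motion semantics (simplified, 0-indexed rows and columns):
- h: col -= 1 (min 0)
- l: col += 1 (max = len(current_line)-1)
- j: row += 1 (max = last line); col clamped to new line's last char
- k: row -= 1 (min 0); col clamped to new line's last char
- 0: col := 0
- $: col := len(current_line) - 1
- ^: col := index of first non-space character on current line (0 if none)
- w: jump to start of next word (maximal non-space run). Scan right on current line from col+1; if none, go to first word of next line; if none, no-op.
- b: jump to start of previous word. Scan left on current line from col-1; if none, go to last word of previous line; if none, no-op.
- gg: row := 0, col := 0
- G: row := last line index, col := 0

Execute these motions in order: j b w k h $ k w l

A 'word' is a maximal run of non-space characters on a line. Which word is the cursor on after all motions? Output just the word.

After 1 (j): row=1 col=0 char='s'
After 2 (b): row=0 col=11 char='g'
After 3 (w): row=1 col=0 char='s'
After 4 (k): row=0 col=0 char='s'
After 5 (h): row=0 col=0 char='s'
After 6 ($): row=0 col=14 char='d'
After 7 (k): row=0 col=14 char='d'
After 8 (w): row=1 col=0 char='s'
After 9 (l): row=1 col=1 char='t'

Answer: star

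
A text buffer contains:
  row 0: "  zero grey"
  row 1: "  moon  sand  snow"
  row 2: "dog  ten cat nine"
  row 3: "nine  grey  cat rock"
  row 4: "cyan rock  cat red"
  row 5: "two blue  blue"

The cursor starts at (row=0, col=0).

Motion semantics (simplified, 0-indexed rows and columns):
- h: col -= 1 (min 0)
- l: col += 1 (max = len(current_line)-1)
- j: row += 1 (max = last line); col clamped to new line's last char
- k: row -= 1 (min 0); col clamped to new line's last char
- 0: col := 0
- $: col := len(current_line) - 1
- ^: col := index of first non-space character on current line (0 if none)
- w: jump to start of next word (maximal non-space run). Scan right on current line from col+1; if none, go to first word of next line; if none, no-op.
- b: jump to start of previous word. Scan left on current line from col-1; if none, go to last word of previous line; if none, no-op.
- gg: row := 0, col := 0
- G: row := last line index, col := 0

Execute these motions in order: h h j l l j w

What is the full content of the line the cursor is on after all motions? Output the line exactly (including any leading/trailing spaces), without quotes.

After 1 (h): row=0 col=0 char='_'
After 2 (h): row=0 col=0 char='_'
After 3 (j): row=1 col=0 char='_'
After 4 (l): row=1 col=1 char='_'
After 5 (l): row=1 col=2 char='m'
After 6 (j): row=2 col=2 char='g'
After 7 (w): row=2 col=5 char='t'

Answer: dog  ten cat nine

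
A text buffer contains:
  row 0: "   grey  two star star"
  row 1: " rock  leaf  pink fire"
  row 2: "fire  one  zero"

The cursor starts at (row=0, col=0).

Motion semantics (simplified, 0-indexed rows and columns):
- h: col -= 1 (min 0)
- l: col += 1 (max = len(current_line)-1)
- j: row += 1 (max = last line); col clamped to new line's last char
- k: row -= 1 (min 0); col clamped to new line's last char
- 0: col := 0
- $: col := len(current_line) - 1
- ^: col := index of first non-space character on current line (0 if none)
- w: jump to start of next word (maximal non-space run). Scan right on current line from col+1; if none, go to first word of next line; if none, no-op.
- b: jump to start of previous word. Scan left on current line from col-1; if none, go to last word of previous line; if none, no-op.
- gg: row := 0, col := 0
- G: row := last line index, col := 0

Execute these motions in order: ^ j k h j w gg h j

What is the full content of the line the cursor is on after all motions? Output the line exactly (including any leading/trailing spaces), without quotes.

After 1 (^): row=0 col=3 char='g'
After 2 (j): row=1 col=3 char='c'
After 3 (k): row=0 col=3 char='g'
After 4 (h): row=0 col=2 char='_'
After 5 (j): row=1 col=2 char='o'
After 6 (w): row=1 col=7 char='l'
After 7 (gg): row=0 col=0 char='_'
After 8 (h): row=0 col=0 char='_'
After 9 (j): row=1 col=0 char='_'

Answer:  rock  leaf  pink fire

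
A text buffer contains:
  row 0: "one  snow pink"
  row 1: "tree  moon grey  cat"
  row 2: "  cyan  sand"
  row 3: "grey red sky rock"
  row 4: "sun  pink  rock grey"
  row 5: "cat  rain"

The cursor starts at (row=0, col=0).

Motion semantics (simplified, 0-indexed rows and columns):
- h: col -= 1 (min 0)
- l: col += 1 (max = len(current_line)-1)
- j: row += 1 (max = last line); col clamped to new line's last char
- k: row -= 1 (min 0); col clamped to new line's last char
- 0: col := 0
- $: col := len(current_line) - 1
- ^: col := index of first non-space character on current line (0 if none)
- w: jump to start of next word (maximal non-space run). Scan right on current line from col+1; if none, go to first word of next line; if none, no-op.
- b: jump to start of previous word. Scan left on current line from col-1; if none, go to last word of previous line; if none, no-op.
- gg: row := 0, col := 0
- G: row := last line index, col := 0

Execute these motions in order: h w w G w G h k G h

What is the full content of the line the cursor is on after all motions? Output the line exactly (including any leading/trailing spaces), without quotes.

After 1 (h): row=0 col=0 char='o'
After 2 (w): row=0 col=5 char='s'
After 3 (w): row=0 col=10 char='p'
After 4 (G): row=5 col=0 char='c'
After 5 (w): row=5 col=5 char='r'
After 6 (G): row=5 col=0 char='c'
After 7 (h): row=5 col=0 char='c'
After 8 (k): row=4 col=0 char='s'
After 9 (G): row=5 col=0 char='c'
After 10 (h): row=5 col=0 char='c'

Answer: cat  rain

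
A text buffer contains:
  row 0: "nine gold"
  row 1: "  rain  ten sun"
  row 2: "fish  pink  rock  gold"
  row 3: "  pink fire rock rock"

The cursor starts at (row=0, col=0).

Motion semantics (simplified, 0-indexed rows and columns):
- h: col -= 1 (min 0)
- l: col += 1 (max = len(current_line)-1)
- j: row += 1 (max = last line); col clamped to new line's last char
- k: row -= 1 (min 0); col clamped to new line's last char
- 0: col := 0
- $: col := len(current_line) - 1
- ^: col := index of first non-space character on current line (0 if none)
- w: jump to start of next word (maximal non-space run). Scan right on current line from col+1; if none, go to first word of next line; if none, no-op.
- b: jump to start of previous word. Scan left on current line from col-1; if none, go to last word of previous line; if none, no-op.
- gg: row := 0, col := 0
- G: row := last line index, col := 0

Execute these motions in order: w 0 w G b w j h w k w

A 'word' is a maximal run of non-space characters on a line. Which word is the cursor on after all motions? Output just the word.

After 1 (w): row=0 col=5 char='g'
After 2 (0): row=0 col=0 char='n'
After 3 (w): row=0 col=5 char='g'
After 4 (G): row=3 col=0 char='_'
After 5 (b): row=2 col=18 char='g'
After 6 (w): row=3 col=2 char='p'
After 7 (j): row=3 col=2 char='p'
After 8 (h): row=3 col=1 char='_'
After 9 (w): row=3 col=2 char='p'
After 10 (k): row=2 col=2 char='s'
After 11 (w): row=2 col=6 char='p'

Answer: pink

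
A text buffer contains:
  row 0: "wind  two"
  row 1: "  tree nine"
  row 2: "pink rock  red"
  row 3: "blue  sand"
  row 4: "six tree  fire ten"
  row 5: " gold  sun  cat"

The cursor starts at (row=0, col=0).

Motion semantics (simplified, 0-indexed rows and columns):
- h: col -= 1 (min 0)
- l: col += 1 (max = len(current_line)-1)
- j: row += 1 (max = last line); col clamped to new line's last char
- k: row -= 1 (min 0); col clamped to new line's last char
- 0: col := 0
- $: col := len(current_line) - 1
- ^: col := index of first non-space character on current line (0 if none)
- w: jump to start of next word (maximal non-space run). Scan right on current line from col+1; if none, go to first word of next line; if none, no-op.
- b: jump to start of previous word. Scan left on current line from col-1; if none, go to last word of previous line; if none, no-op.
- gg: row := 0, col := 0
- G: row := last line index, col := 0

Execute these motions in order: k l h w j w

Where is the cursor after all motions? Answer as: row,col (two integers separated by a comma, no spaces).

After 1 (k): row=0 col=0 char='w'
After 2 (l): row=0 col=1 char='i'
After 3 (h): row=0 col=0 char='w'
After 4 (w): row=0 col=6 char='t'
After 5 (j): row=1 col=6 char='_'
After 6 (w): row=1 col=7 char='n'

Answer: 1,7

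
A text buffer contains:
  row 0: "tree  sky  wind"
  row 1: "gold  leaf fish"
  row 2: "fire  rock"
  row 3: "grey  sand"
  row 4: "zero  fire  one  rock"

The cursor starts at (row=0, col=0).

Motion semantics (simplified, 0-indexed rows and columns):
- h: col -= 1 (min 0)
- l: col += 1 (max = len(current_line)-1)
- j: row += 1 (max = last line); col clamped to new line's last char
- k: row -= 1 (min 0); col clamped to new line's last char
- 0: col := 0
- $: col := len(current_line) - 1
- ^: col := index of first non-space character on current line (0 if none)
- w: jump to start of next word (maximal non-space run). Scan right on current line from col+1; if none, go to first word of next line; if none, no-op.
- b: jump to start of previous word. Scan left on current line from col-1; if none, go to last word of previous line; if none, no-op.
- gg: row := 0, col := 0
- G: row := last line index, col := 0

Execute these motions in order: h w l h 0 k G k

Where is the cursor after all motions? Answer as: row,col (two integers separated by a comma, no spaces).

Answer: 3,0

Derivation:
After 1 (h): row=0 col=0 char='t'
After 2 (w): row=0 col=6 char='s'
After 3 (l): row=0 col=7 char='k'
After 4 (h): row=0 col=6 char='s'
After 5 (0): row=0 col=0 char='t'
After 6 (k): row=0 col=0 char='t'
After 7 (G): row=4 col=0 char='z'
After 8 (k): row=3 col=0 char='g'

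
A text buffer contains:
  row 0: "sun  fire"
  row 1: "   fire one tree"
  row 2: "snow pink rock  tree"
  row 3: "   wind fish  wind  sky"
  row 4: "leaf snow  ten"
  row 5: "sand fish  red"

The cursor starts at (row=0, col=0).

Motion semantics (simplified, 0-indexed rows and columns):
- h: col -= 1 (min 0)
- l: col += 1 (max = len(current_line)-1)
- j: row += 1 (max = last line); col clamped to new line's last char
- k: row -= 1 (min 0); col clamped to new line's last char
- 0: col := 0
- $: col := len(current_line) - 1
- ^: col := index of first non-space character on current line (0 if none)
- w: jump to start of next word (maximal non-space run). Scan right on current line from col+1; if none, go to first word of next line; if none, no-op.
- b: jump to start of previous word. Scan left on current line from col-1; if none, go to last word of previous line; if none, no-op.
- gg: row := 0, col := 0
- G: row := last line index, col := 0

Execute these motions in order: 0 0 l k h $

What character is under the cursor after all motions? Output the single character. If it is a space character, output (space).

Answer: e

Derivation:
After 1 (0): row=0 col=0 char='s'
After 2 (0): row=0 col=0 char='s'
After 3 (l): row=0 col=1 char='u'
After 4 (k): row=0 col=1 char='u'
After 5 (h): row=0 col=0 char='s'
After 6 ($): row=0 col=8 char='e'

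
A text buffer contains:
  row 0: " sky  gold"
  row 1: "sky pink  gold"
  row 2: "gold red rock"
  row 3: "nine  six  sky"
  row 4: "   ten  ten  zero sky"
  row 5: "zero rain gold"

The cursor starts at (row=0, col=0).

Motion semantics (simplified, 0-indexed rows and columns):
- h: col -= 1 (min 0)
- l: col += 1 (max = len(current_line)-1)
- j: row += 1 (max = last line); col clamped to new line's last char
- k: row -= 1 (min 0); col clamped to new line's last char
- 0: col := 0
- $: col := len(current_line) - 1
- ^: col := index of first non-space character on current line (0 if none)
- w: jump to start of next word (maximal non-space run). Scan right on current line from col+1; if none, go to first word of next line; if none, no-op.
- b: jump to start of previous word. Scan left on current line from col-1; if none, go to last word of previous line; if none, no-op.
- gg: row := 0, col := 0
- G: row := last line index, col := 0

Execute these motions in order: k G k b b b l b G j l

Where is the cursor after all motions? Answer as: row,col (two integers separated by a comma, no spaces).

Answer: 5,1

Derivation:
After 1 (k): row=0 col=0 char='_'
After 2 (G): row=5 col=0 char='z'
After 3 (k): row=4 col=0 char='_'
After 4 (b): row=3 col=11 char='s'
After 5 (b): row=3 col=6 char='s'
After 6 (b): row=3 col=0 char='n'
After 7 (l): row=3 col=1 char='i'
After 8 (b): row=3 col=0 char='n'
After 9 (G): row=5 col=0 char='z'
After 10 (j): row=5 col=0 char='z'
After 11 (l): row=5 col=1 char='e'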